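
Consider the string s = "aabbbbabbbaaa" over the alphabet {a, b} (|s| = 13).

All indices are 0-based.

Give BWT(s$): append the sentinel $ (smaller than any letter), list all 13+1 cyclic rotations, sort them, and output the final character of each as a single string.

rank  rotation        last
    0  $aabbbbabbbaaa  a
    1  a$aabbbbabbbaa  a
    2  aa$aabbbbabbba  a
    3  aaa$aabbbbabbb  b
    4  aabbbbabbbaaa$  $
    5  abbbaaa$aabbbb  b
    6  abbbbabbbaaa$a  a
    7  baaa$aabbbbabb  b
    8  babbbaaa$aabbb  b
    9  bbaaa$aabbbbab  b
   10  bbabbbaaa$aabb  b
   11  bbbaaa$aabbbba  a
   12  bbbabbbaaa$aab  b
   13  bbbbabbbaaa$aa  a

aaab$babbbbaba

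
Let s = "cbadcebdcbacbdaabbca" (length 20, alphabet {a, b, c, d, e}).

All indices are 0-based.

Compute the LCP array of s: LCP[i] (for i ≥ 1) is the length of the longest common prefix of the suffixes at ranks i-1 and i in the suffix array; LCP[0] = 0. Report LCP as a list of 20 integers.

rank→(start, suffix):
  0 → (19, 'a')
  1 → (14, 'aabbca')
  2 → (15, 'abbca')
  3 → (10, 'acbdaabbca')
  4 → (2, 'adcebdcbacbdaabbca')
  5 → (9, 'bacbdaabbca')
  6 → (1, 'badcebdcbacbdaabbca')
  7 → (16, 'bbca')
  8 → (17, 'bca')
  9 → (12, 'bdaabbca')
  10 → (6, 'bdcbacbdaabbca')
  11 → (18, 'ca')
  12 → (8, 'cbacbdaabbca')
  13 → (0, 'cbadcebdcbacbdaabbca')
  14 → (11, 'cbdaabbca')
  15 → (4, 'cebdcbacbdaabbca')
  16 → (13, 'daabbca')
  17 → (7, 'dcbacbdaabbca')
  18 → (3, 'dcebdcbacbdaabbca')
  19 → (5, 'ebdcbacbdaabbca')

SA = [19, 14, 15, 10, 2, 9, 1, 16, 17, 12, 6, 18, 8, 0, 11, 4, 13, 7, 3, 5]
rank  pair      lcp
   1  s[19:],s[14:]  1  'a'
   2  s[14:],s[15:]  1  'a'
   3  s[15:],s[10:]  1  'a'
   4  s[10:],s[2:]  1  'a'
   5  s[2:],s[9:]  0  ''
   6  s[9:],s[1:]  2  'ba'
   7  s[1:],s[16:]  1  'b'
   8  s[16:],s[17:]  1  'b'
   9  s[17:],s[12:]  1  'b'
  10  s[12:],s[6:]  2  'bd'
  11  s[6:],s[18:]  0  ''
  12  s[18:],s[8:]  1  'c'
  13  s[8:],s[0:]  3  'cba'
  14  s[0:],s[11:]  2  'cb'
  15  s[11:],s[4:]  1  'c'
  16  s[4:],s[13:]  0  ''
  17  s[13:],s[7:]  1  'd'
  18  s[7:],s[3:]  2  'dc'
  19  s[3:],s[5:]  0  ''

[0, 1, 1, 1, 1, 0, 2, 1, 1, 1, 2, 0, 1, 3, 2, 1, 0, 1, 2, 0]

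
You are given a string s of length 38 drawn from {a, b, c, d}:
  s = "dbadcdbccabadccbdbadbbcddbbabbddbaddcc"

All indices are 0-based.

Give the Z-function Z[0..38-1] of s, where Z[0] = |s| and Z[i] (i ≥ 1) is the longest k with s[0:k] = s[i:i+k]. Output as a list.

[38, 0, 0, 1, 0, 2, 0, 0, 0, 0, 0, 0, 1, 0, 0, 0, 4, 0, 0, 2, 0, 0, 0, 1, 2, 0, 0, 0, 0, 0, 1, 4, 0, 0, 1, 1, 0, 0]

Z[0]=38
i=1: i≥r, start 0; Z[1]=0
i=2: i≥r, start 0; Z[2]=0
i=3: i≥r, start 0; Z[3]=1 scan→box=[3,4)
i=4: i≥r, start 0; Z[4]=0
i=5: i≥r, start 0; Z[5]=2 scan→box=[5,7)
i=6: min(r-i=1, Z[1]=0)=0; Z[6]=0
i=7: i≥r, start 0; Z[7]=0
i=8: i≥r, start 0; Z[8]=0
i=9: i≥r, start 0; Z[9]=0
i=10: i≥r, start 0; Z[10]=0
i=11: i≥r, start 0; Z[11]=0
i=12: i≥r, start 0; Z[12]=1 scan→box=[12,13)
i=13: i≥r, start 0; Z[13]=0
i=14: i≥r, start 0; Z[14]=0
i=15: i≥r, start 0; Z[15]=0
i=16: i≥r, start 0; Z[16]=4 scan→box=[16,20)
i=17: min(r-i=3, Z[1]=0)=0; Z[17]=0
i=18: min(r-i=2, Z[2]=0)=0; Z[18]=0
i=19: min(r-i=1, Z[3]=1)=1; Z[19]=2 scan→box=[19,21)
i=20: min(r-i=1, Z[1]=0)=0; Z[20]=0
i=21: i≥r, start 0; Z[21]=0
i=22: i≥r, start 0; Z[22]=0
i=23: i≥r, start 0; Z[23]=1 scan→box=[23,24)
i=24: i≥r, start 0; Z[24]=2 scan→box=[24,26)
i=25: min(r-i=1, Z[1]=0)=0; Z[25]=0
i=26: i≥r, start 0; Z[26]=0
i=27: i≥r, start 0; Z[27]=0
i=28: i≥r, start 0; Z[28]=0
i=29: i≥r, start 0; Z[29]=0
i=30: i≥r, start 0; Z[30]=1 scan→box=[30,31)
i=31: i≥r, start 0; Z[31]=4 scan→box=[31,35)
i=32: min(r-i=3, Z[1]=0)=0; Z[32]=0
i=33: min(r-i=2, Z[2]=0)=0; Z[33]=0
i=34: min(r-i=1, Z[3]=1)=1; Z[34]=1
i=35: i≥r, start 0; Z[35]=1 scan→box=[35,36)
i=36: i≥r, start 0; Z[36]=0
i=37: i≥r, start 0; Z[37]=0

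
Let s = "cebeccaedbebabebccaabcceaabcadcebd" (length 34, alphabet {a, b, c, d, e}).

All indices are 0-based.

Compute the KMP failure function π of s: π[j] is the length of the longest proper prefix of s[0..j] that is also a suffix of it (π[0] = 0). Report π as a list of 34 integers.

π[0] = 0
j=1 s[j]='e': π[1]=0 (border '')
j=2 s[j]='b': π[2]=0 (border '')
j=3 s[j]='e': π[3]=0 (border '')
j=4 s[j]='c': π[4]=1 (border 'c')
j=5 s[j]='c': k: 1→0; π[5]=1 (border 'c')
j=6 s[j]='a': k: 1→0; π[6]=0 (border '')
j=7 s[j]='e': π[7]=0 (border '')
j=8 s[j]='d': π[8]=0 (border '')
j=9 s[j]='b': π[9]=0 (border '')
j=10 s[j]='e': π[10]=0 (border '')
j=11 s[j]='b': π[11]=0 (border '')
j=12 s[j]='a': π[12]=0 (border '')
j=13 s[j]='b': π[13]=0 (border '')
j=14 s[j]='e': π[14]=0 (border '')
j=15 s[j]='b': π[15]=0 (border '')
j=16 s[j]='c': π[16]=1 (border 'c')
j=17 s[j]='c': k: 1→0; π[17]=1 (border 'c')
j=18 s[j]='a': k: 1→0; π[18]=0 (border '')
j=19 s[j]='a': π[19]=0 (border '')
j=20 s[j]='b': π[20]=0 (border '')
j=21 s[j]='c': π[21]=1 (border 'c')
j=22 s[j]='c': k: 1→0; π[22]=1 (border 'c')
j=23 s[j]='e': π[23]=2 (border 'ce')
j=24 s[j]='a': k: 2→0; π[24]=0 (border '')
j=25 s[j]='a': π[25]=0 (border '')
j=26 s[j]='b': π[26]=0 (border '')
j=27 s[j]='c': π[27]=1 (border 'c')
j=28 s[j]='a': k: 1→0; π[28]=0 (border '')
j=29 s[j]='d': π[29]=0 (border '')
j=30 s[j]='c': π[30]=1 (border 'c')
j=31 s[j]='e': π[31]=2 (border 'ce')
j=32 s[j]='b': π[32]=3 (border 'ceb')
j=33 s[j]='d': k: 3→0; π[33]=0 (border '')

[0, 0, 0, 0, 1, 1, 0, 0, 0, 0, 0, 0, 0, 0, 0, 0, 1, 1, 0, 0, 0, 1, 1, 2, 0, 0, 0, 1, 0, 0, 1, 2, 3, 0]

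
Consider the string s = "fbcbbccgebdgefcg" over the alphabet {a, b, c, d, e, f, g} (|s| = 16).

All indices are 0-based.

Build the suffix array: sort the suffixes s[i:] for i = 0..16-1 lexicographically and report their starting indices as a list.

rank→(start, suffix):
  0 → (3, 'bbccgebdgefcg')
  1 → (1, 'bcbbccgebdgefcg')
  2 → (4, 'bccgebdgefcg')
  3 → (9, 'bdgefcg')
  4 → (2, 'cbbccgebdgefcg')
  5 → (5, 'ccgebdgefcg')
  6 → (14, 'cg')
  7 → (6, 'cgebdgefcg')
  8 → (10, 'dgefcg')
  9 → (8, 'ebdgefcg')
  10 → (12, 'efcg')
  11 → (0, 'fbcbbccgebdgefcg')
  12 → (13, 'fcg')
  13 → (15, 'g')
  14 → (7, 'gebdgefcg')
  15 → (11, 'gefcg')

[3, 1, 4, 9, 2, 5, 14, 6, 10, 8, 12, 0, 13, 15, 7, 11]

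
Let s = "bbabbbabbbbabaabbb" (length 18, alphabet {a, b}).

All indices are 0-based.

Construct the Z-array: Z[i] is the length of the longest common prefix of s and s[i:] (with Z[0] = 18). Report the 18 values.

[18, 1, 0, 2, 6, 1, 0, 2, 2, 4, 1, 0, 1, 0, 0, 2, 2, 1]

Z[0]=18
i=1: i≥r, start 0; Z[1]=1 grow→box=[1,2)
i=2: i≥r, start 0; Z[2]=0
i=3: i≥r, start 0; Z[3]=2 grow→box=[3,5)
i=4: min(r-i=1, Z[1]=1)=1; Z[4]=6 grow→box=[4,10)
i=5: min(r-i=5, Z[1]=1)=1; Z[5]=1
i=6: min(r-i=4, Z[2]=0)=0; Z[6]=0
i=7: min(r-i=3, Z[3]=2)=2; Z[7]=2
i=8: min(r-i=2, Z[4]=6)=2; Z[8]=2
i=9: min(r-i=1, Z[5]=1)=1; Z[9]=4 grow→box=[9,13)
i=10: min(r-i=3, Z[1]=1)=1; Z[10]=1
i=11: min(r-i=2, Z[2]=0)=0; Z[11]=0
i=12: min(r-i=1, Z[3]=2)=1; Z[12]=1
i=13: i≥r, start 0; Z[13]=0
i=14: i≥r, start 0; Z[14]=0
i=15: i≥r, start 0; Z[15]=2 grow→box=[15,17)
i=16: min(r-i=1, Z[1]=1)=1; Z[16]=2 grow→box=[16,18)
i=17: min(r-i=1, Z[1]=1)=1; Z[17]=1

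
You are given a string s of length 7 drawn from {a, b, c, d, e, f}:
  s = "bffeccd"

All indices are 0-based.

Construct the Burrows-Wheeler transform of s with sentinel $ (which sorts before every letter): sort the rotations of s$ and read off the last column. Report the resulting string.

d$eccffb

rank  rotation  last
    0  $bffeccd  d
    1  bffeccd$  $
    2  ccd$bffe  e
    3  cd$bffec  c
    4  d$bffecc  c
    5  eccd$bff  f
    6  feccd$bf  f
    7  ffeccd$b  b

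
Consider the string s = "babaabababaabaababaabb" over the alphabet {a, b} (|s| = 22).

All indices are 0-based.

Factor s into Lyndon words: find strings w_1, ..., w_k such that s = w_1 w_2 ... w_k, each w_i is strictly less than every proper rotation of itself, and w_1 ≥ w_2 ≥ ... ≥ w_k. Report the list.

emit factor 1: 'b' (i=0, period=1)
emit factor 2: 'ab' (i=1, period=2)
emit factor 3: 'aababab' (i=3, period=7)
emit factor 4: 'aabaababaabb' (i=10, period=12)

["b", "ab", "aababab", "aabaababaabb"]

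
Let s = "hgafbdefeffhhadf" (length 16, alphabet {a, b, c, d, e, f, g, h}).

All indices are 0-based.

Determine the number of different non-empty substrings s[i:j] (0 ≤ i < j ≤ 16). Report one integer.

126

rank | idx | suffix
   0 |  13 | adf
   1 |   2 | afbdefeffhhadf
   2 |   4 | bdefeffhhadf
   3 |   5 | defeffhhadf
   4 |  14 | df
   5 |   6 | efeffhhadf
   6 |   8 | effhhadf
   7 |  15 | f
   8 |   3 | fbdefeffhhadf
   9 |   7 | feffhhadf
  10 |   9 | ffhhadf
  11 |  10 | fhhadf
  12 |   1 | gafbdefeffhhadf
  13 |  12 | hadf
  14 |   0 | hgafbdefeffhhadf
  15 |  11 | hhadf

SA = [13, 2, 4, 5, 14, 6, 8, 15, 3, 7, 9, 10, 1, 12, 0, 11]
i: (SA[i-1],SA[i]) lcp shared
  1: (13,2) 1 'a'
  2: (2,4) 0 ''
  3: (4,5) 0 ''
  4: (5,14) 1 'd'
  5: (14,6) 0 ''
  6: (6,8) 2 'ef'
  7: (8,15) 0 ''
  8: (15,3) 1 'f'
  9: (3,7) 1 'f'
  10: (7,9) 1 'f'
  11: (9,10) 1 'f'
  12: (10,1) 0 ''
  13: (1,12) 0 ''
  14: (12,0) 1 'h'
  15: (0,11) 1 'h'

n(n+1)/2 = 16·17/2 = 136
Σ LCP = 0 + 1 + 0 + 0 + 1 + 0 + 2 + 0 + 1 + 1 + 1 + 1 + 0 + 0 + 1 + 1 = 10
distinct = 136 − 10 = 126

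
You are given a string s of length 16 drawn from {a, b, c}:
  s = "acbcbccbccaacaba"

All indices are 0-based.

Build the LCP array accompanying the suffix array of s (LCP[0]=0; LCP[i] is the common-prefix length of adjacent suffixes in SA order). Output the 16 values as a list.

[0, 1, 1, 1, 2, 0, 1, 2, 3, 0, 2, 1, 3, 4, 1, 2]

rank | idx | suffix
   0 |  15 | a
   1 |  10 | aacaba
   2 |  13 | aba
   3 |  11 | acaba
   4 |   0 | acbcbccbccaacaba
   5 |  14 | ba
   6 |   2 | bcbccbccaacaba
   7 |   7 | bccaacaba
   8 |   4 | bccbccaacaba
   9 |   9 | caacaba
  10 |  12 | caba
  11 |   1 | cbcbccbccaacaba
  12 |   6 | cbccaacaba
  13 |   3 | cbccbccaacaba
  14 |   8 | ccaacaba
  15 |   5 | ccbccaacaba

SA = [15, 10, 13, 11, 0, 14, 2, 7, 4, 9, 12, 1, 6, 3, 8, 5]
[i] adj suffixes → lcp
  [1] 15/10 → 1 ('a')
  [2] 10/13 → 1 ('a')
  [3] 13/11 → 1 ('a')
  [4] 11/0 → 2 ('ac')
  [5] 0/14 → 0 ('')
  [6] 14/2 → 1 ('b')
  [7] 2/7 → 2 ('bc')
  [8] 7/4 → 3 ('bcc')
  [9] 4/9 → 0 ('')
  [10] 9/12 → 2 ('ca')
  [11] 12/1 → 1 ('c')
  [12] 1/6 → 3 ('cbc')
  [13] 6/3 → 4 ('cbcc')
  [14] 3/8 → 1 ('c')
  [15] 8/5 → 2 ('cc')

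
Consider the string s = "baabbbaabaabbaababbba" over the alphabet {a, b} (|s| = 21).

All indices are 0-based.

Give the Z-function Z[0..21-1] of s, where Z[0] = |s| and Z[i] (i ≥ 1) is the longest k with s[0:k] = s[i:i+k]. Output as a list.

Z[0]=21
i=1: fresh scan; Z[1]=0
i=2: fresh scan; Z[2]=0
i=3: fresh scan; Z[3]=1 extend→box=[3,4)
i=4: fresh scan; Z[4]=1 extend→box=[4,5)
i=5: fresh scan; Z[5]=4 extend→box=[5,9)
i=6: min(r-i=3, Z[1]=0)=0; Z[6]=0
i=7: min(r-i=2, Z[2]=0)=0; Z[7]=0
i=8: min(r-i=1, Z[3]=1)=1; Z[8]=5 extend→box=[8,13)
i=9: min(r-i=4, Z[1]=0)=0; Z[9]=0
i=10: min(r-i=3, Z[2]=0)=0; Z[10]=0
i=11: min(r-i=2, Z[3]=1)=1; Z[11]=1
i=12: min(r-i=1, Z[4]=1)=1; Z[12]=4 extend→box=[12,16)
i=13: min(r-i=3, Z[1]=0)=0; Z[13]=0
i=14: min(r-i=2, Z[2]=0)=0; Z[14]=0
i=15: min(r-i=1, Z[3]=1)=1; Z[15]=2 extend→box=[15,17)
i=16: min(r-i=1, Z[1]=0)=0; Z[16]=0
i=17: fresh scan; Z[17]=1 extend→box=[17,18)
i=18: fresh scan; Z[18]=1 extend→box=[18,19)
i=19: fresh scan; Z[19]=2 extend→box=[19,21)
i=20: min(r-i=1, Z[1]=0)=0; Z[20]=0

[21, 0, 0, 1, 1, 4, 0, 0, 5, 0, 0, 1, 4, 0, 0, 2, 0, 1, 1, 2, 0]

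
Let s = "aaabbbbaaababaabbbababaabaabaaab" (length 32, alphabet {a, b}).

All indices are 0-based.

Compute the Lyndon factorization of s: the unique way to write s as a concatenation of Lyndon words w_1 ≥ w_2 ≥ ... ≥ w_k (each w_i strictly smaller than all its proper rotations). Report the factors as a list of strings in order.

["aaabbbb", "aaababaabbbababaabaab", "aaab"]

emit factor 1: 'aaabbbb' (i=0, period=7)
emit factor 2: 'aaababaabbbababaabaab' (i=7, period=21)
emit factor 3: 'aaab' (i=28, period=4)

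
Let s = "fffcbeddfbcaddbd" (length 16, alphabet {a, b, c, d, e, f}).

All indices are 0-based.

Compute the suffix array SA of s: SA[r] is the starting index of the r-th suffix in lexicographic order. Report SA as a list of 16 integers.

rank | idx | suffix
   0 |  11 | addbd
   1 |   9 | bcaddbd
   2 |  14 | bd
   3 |   4 | beddfbcaddbd
   4 |  10 | caddbd
   5 |   3 | cbeddfbcaddbd
   6 |  15 | d
   7 |  13 | dbd
   8 |  12 | ddbd
   9 |   6 | ddfbcaddbd
  10 |   7 | dfbcaddbd
  11 |   5 | eddfbcaddbd
  12 |   8 | fbcaddbd
  13 |   2 | fcbeddfbcaddbd
  14 |   1 | ffcbeddfbcaddbd
  15 |   0 | fffcbeddfbcaddbd

[11, 9, 14, 4, 10, 3, 15, 13, 12, 6, 7, 5, 8, 2, 1, 0]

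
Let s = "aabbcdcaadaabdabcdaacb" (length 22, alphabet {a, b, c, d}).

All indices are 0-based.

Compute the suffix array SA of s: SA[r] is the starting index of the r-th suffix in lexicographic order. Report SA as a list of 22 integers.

sorted suffixes:
  #0 SA[0]=0  'aabbcdcaadaabdabcdaacb'
  #1 SA[1]=10  'aabdabcdaacb'
  #2 SA[2]=18  'aacb'
  #3 SA[3]=7  'aadaabdabcdaacb'
  #4 SA[4]=1  'abbcdcaadaabdabcdaacb'
  #5 SA[5]=14  'abcdaacb'
  #6 SA[6]=11  'abdabcdaacb'
  #7 SA[7]=19  'acb'
  #8 SA[8]=8  'adaabdabcdaacb'
  #9 SA[9]=21  'b'
  #10 SA[10]=2  'bbcdcaadaabdabcdaacb'
  #11 SA[11]=15  'bcdaacb'
  #12 SA[12]=3  'bcdcaadaabdabcdaacb'
  #13 SA[13]=12  'bdabcdaacb'
  #14 SA[14]=6  'caadaabdabcdaacb'
  #15 SA[15]=20  'cb'
  #16 SA[16]=16  'cdaacb'
  #17 SA[17]=4  'cdcaadaabdabcdaacb'
  #18 SA[18]=9  'daabdabcdaacb'
  #19 SA[19]=17  'daacb'
  #20 SA[20]=13  'dabcdaacb'
  #21 SA[21]=5  'dcaadaabdabcdaacb'

[0, 10, 18, 7, 1, 14, 11, 19, 8, 21, 2, 15, 3, 12, 6, 20, 16, 4, 9, 17, 13, 5]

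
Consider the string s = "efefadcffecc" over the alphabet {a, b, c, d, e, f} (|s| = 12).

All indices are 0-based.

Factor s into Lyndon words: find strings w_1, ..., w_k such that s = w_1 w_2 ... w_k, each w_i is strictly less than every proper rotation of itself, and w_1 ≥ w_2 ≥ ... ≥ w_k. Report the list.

emit factor 1: 'ef' (i=0, period=2)
emit factor 2: 'ef' (i=2, period=2)
emit factor 3: 'adcffecc' (i=4, period=8)

["ef", "ef", "adcffecc"]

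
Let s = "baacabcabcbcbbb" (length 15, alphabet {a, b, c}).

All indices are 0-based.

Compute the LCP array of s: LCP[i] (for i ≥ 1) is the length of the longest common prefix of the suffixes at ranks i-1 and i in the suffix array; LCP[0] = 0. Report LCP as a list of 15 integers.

rank→(start, suffix):
  0 → (1, 'aacabcabcbcbbb')
  1 → (4, 'abcabcbcbbb')
  2 → (7, 'abcbcbbb')
  3 → (2, 'acabcabcbcbbb')
  4 → (14, 'b')
  5 → (0, 'baacabcabcbcbbb')
  6 → (13, 'bb')
  7 → (12, 'bbb')
  8 → (5, 'bcabcbcbbb')
  9 → (10, 'bcbbb')
  10 → (8, 'bcbcbbb')
  11 → (3, 'cabcabcbcbbb')
  12 → (6, 'cabcbcbbb')
  13 → (11, 'cbbb')
  14 → (9, 'cbcbbb')

SA = [1, 4, 7, 2, 14, 0, 13, 12, 5, 10, 8, 3, 6, 11, 9]
i: (SA[i-1],SA[i]) lcp shared
  1: (1,4) 1 'a'
  2: (4,7) 3 'abc'
  3: (7,2) 1 'a'
  4: (2,14) 0 ''
  5: (14,0) 1 'b'
  6: (0,13) 1 'b'
  7: (13,12) 2 'bb'
  8: (12,5) 1 'b'
  9: (5,10) 2 'bc'
  10: (10,8) 3 'bcb'
  11: (8,3) 0 ''
  12: (3,6) 4 'cabc'
  13: (6,11) 1 'c'
  14: (11,9) 2 'cb'

[0, 1, 3, 1, 0, 1, 1, 2, 1, 2, 3, 0, 4, 1, 2]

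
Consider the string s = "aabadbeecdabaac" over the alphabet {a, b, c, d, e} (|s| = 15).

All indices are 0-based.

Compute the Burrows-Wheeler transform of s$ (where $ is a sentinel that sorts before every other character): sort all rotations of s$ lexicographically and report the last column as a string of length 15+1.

rank  rotation          last
    0  $aabadbeecdabaac  c
    1  aabadbeecdabaac$  $
    2  aac$aabadbeecdab  b
    3  abaac$aabadbeecd  d
    4  abadbeecdabaac$a  a
    5  ac$aabadbeecdaba  a
    6  adbeecdabaac$aab  b
    7  baac$aabadbeecda  a
    8  badbeecdabaac$aa  a
    9  beecdabaac$aabad  d
   10  c$aabadbeecdabaa  a
   11  cdabaac$aabadbee  e
   12  dabaac$aabadbeec  c
   13  dbeecdabaac$aaba  a
   14  ecdabaac$aabadbe  e
   15  eecdabaac$aabadb  b

c$bdaabaadaecaeb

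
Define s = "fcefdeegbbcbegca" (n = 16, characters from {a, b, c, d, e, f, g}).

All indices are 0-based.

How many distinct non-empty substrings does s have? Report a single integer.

126

sorted suffixes:
  #0 SA[0]=15  'a'
  #1 SA[1]=8  'bbcbegca'
  #2 SA[2]=9  'bcbegca'
  #3 SA[3]=11  'begca'
  #4 SA[4]=14  'ca'
  #5 SA[5]=10  'cbegca'
  #6 SA[6]=1  'cefdeegbbcbegca'
  #7 SA[7]=4  'deegbbcbegca'
  #8 SA[8]=5  'eegbbcbegca'
  #9 SA[9]=2  'efdeegbbcbegca'
  #10 SA[10]=6  'egbbcbegca'
  #11 SA[11]=12  'egca'
  #12 SA[12]=0  'fcefdeegbbcbegca'
  #13 SA[13]=3  'fdeegbbcbegca'
  #14 SA[14]=7  'gbbcbegca'
  #15 SA[15]=13  'gca'

SA = [15, 8, 9, 11, 14, 10, 1, 4, 5, 2, 6, 12, 0, 3, 7, 13]
i: (SA[i-1],SA[i]) lcp shared
  1: (15,8) 0 ''
  2: (8,9) 1 'b'
  3: (9,11) 1 'b'
  4: (11,14) 0 ''
  5: (14,10) 1 'c'
  6: (10,1) 1 'c'
  7: (1,4) 0 ''
  8: (4,5) 0 ''
  9: (5,2) 1 'e'
  10: (2,6) 1 'e'
  11: (6,12) 2 'eg'
  12: (12,0) 0 ''
  13: (0,3) 1 'f'
  14: (3,7) 0 ''
  15: (7,13) 1 'g'

n(n+1)/2 = 16·17/2 = 136
Σ LCP = 0 + 0 + 1 + 1 + 0 + 1 + 1 + 0 + 0 + 1 + 1 + 2 + 0 + 1 + 0 + 1 = 10
distinct = 136 − 10 = 126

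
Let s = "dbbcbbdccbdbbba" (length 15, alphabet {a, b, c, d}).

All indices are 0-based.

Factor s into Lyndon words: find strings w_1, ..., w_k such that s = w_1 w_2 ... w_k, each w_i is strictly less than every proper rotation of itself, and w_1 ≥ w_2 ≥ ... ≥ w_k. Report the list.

emit factor 1: 'd' (i=0, period=1)
emit factor 2: 'bbcbbdccbd' (i=1, period=10)
emit factor 3: 'b' (i=11, period=1)
emit factor 4: 'b' (i=12, period=1)
emit factor 5: 'b' (i=13, period=1)
emit factor 6: 'a' (i=14, period=1)

["d", "bbcbbdccbd", "b", "b", "b", "a"]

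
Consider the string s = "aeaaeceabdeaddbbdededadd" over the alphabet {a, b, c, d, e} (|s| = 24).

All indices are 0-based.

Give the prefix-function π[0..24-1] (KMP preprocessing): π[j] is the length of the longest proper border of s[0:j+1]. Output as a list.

π[0] = 0
j=1 s[j]='e': π[1]=0 (border '')
j=2 s[j]='a': π[2]=1 (border 'a')
j=3 s[j]='a': k: 1→0; π[3]=1 (border 'a')
j=4 s[j]='e': π[4]=2 (border 'ae')
j=5 s[j]='c': k: 2→0; π[5]=0 (border '')
j=6 s[j]='e': π[6]=0 (border '')
j=7 s[j]='a': π[7]=1 (border 'a')
j=8 s[j]='b': k: 1→0; π[8]=0 (border '')
j=9 s[j]='d': π[9]=0 (border '')
j=10 s[j]='e': π[10]=0 (border '')
j=11 s[j]='a': π[11]=1 (border 'a')
j=12 s[j]='d': k: 1→0; π[12]=0 (border '')
j=13 s[j]='d': π[13]=0 (border '')
j=14 s[j]='b': π[14]=0 (border '')
j=15 s[j]='b': π[15]=0 (border '')
j=16 s[j]='d': π[16]=0 (border '')
j=17 s[j]='e': π[17]=0 (border '')
j=18 s[j]='d': π[18]=0 (border '')
j=19 s[j]='e': π[19]=0 (border '')
j=20 s[j]='d': π[20]=0 (border '')
j=21 s[j]='a': π[21]=1 (border 'a')
j=22 s[j]='d': k: 1→0; π[22]=0 (border '')
j=23 s[j]='d': π[23]=0 (border '')

[0, 0, 1, 1, 2, 0, 0, 1, 0, 0, 0, 1, 0, 0, 0, 0, 0, 0, 0, 0, 0, 1, 0, 0]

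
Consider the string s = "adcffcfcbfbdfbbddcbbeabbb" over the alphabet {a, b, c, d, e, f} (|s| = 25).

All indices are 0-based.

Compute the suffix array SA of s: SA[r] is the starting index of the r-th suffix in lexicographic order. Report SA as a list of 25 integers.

rank→(start, suffix):
  0 → (21, 'abbb')
  1 → (0, 'adcffcfcbfbdfbbddcbbeabbb')
  2 → (24, 'b')
  3 → (23, 'bb')
  4 → (22, 'bbb')
  5 → (13, 'bbddcbbeabbb')
  6 → (18, 'bbeabbb')
  7 → (14, 'bddcbbeabbb')
  8 → (10, 'bdfbbddcbbeabbb')
  9 → (19, 'beabbb')
  10 → (8, 'bfbdfbbddcbbeabbb')
  11 → (17, 'cbbeabbb')
  12 → (7, 'cbfbdfbbddcbbeabbb')
  13 → (5, 'cfcbfbdfbbddcbbeabbb')
  14 → (2, 'cffcfcbfbdfbbddcbbeabbb')
  15 → (16, 'dcbbeabbb')
  16 → (1, 'dcffcfcbfbdfbbddcbbeabbb')
  17 → (15, 'ddcbbeabbb')
  18 → (11, 'dfbbddcbbeabbb')
  19 → (20, 'eabbb')
  20 → (12, 'fbbddcbbeabbb')
  21 → (9, 'fbdfbbddcbbeabbb')
  22 → (6, 'fcbfbdfbbddcbbeabbb')
  23 → (4, 'fcfcbfbdfbbddcbbeabbb')
  24 → (3, 'ffcfcbfbdfbbddcbbeabbb')

[21, 0, 24, 23, 22, 13, 18, 14, 10, 19, 8, 17, 7, 5, 2, 16, 1, 15, 11, 20, 12, 9, 6, 4, 3]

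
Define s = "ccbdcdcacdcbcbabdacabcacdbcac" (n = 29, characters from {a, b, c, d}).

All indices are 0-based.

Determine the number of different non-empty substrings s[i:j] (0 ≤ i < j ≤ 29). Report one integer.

387

rank | idx | suffix
   0 |  19 | abcacdbcac
   1 |  14 | abdacabcacdbcac
   2 |  27 | ac
   3 |  17 | acabcacdbcac
   4 |  22 | acdbcac
   5 |   7 | acdcbcbabdacabcacdbcac
   6 |  13 | babdacabcacdbcac
   7 |  25 | bcac
   8 |  20 | bcacdbcac
   9 |  11 | bcbabdacabcacdbcac
  10 |  15 | bdacabcacdbcac
  11 |   2 | bdcdcacdcbcbabdacabcacdbcac
  12 |  28 | c
  13 |  18 | cabcacdbcac
  14 |  26 | cac
  15 |  21 | cacdbcac
  16 |   6 | cacdcbcbabdacabcacdbcac
  17 |  12 | cbabdacabcacdbcac
  18 |  10 | cbcbabdacabcacdbcac
  19 |   1 | cbdcdcacdcbcbabdacabcacdbcac
  20 |   0 | ccbdcdcacdcbcbabdacabcacdbcac
  21 |  23 | cdbcac
  22 |   4 | cdcacdcbcbabdacabcacdbcac
  23 |   8 | cdcbcbabdacabcacdbcac
  24 |  16 | dacabcacdbcac
  25 |  24 | dbcac
  26 |   5 | dcacdcbcbabdacabcacdbcac
  27 |   9 | dcbcbabdacabcacdbcac
  28 |   3 | dcdcacdcbcbabdacabcacdbcac

SA = [19, 14, 27, 17, 22, 7, 13, 25, 20, 11, 15, 2, 28, 18, 26, 21, 6, 12, 10, 1, 0, 23, 4, 8, 16, 24, 5, 9, 3]
[i] adj suffixes → lcp
  [1] 19/14 → 2 ('ab')
  [2] 14/27 → 1 ('a')
  [3] 27/17 → 2 ('ac')
  [4] 17/22 → 2 ('ac')
  [5] 22/7 → 3 ('acd')
  [6] 7/13 → 0 ('')
  [7] 13/25 → 1 ('b')
  [8] 25/20 → 4 ('bcac')
  [9] 20/11 → 2 ('bc')
  [10] 11/15 → 1 ('b')
  [11] 15/2 → 2 ('bd')
  [12] 2/28 → 0 ('')
  [13] 28/18 → 1 ('c')
  [14] 18/26 → 2 ('ca')
  [15] 26/21 → 3 ('cac')
  [16] 21/6 → 4 ('cacd')
  [17] 6/12 → 1 ('c')
  [18] 12/10 → 2 ('cb')
  [19] 10/1 → 2 ('cb')
  [20] 1/0 → 1 ('c')
  [21] 0/23 → 1 ('c')
  [22] 23/4 → 2 ('cd')
  [23] 4/8 → 3 ('cdc')
  [24] 8/16 → 0 ('')
  [25] 16/24 → 1 ('d')
  [26] 24/5 → 1 ('d')
  [27] 5/9 → 2 ('dc')
  [28] 9/3 → 2 ('dc')

n(n+1)/2 = 29·30/2 = 435
Σ LCP = 0 + 2 + 1 + 2 + 2 + 3 + 0 + 1 + 4 + 2 + 1 + 2 + 0 + 1 + 2 + 3 + 4 + 1 + 2 + 2 + 1 + 1 + 2 + 3 + 0 + 1 + 1 + 2 + 2 = 48
distinct = 435 − 48 = 387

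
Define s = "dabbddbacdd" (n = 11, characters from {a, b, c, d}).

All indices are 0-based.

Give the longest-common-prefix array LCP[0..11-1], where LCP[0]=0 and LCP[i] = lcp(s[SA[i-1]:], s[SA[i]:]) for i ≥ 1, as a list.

sorted suffixes:
  #0 SA[0]=1  'abbddbacdd'
  #1 SA[1]=7  'acdd'
  #2 SA[2]=6  'bacdd'
  #3 SA[3]=2  'bbddbacdd'
  #4 SA[4]=3  'bddbacdd'
  #5 SA[5]=8  'cdd'
  #6 SA[6]=10  'd'
  #7 SA[7]=0  'dabbddbacdd'
  #8 SA[8]=5  'dbacdd'
  #9 SA[9]=9  'dd'
  #10 SA[10]=4  'ddbacdd'

SA = [1, 7, 6, 2, 3, 8, 10, 0, 5, 9, 4]
rank  pair      lcp
   1  s[1:],s[7:]  1  'a'
   2  s[7:],s[6:]  0  ''
   3  s[6:],s[2:]  1  'b'
   4  s[2:],s[3:]  1  'b'
   5  s[3:],s[8:]  0  ''
   6  s[8:],s[10:]  0  ''
   7  s[10:],s[0:]  1  'd'
   8  s[0:],s[5:]  1  'd'
   9  s[5:],s[9:]  1  'd'
  10  s[9:],s[4:]  2  'dd'

[0, 1, 0, 1, 1, 0, 0, 1, 1, 1, 2]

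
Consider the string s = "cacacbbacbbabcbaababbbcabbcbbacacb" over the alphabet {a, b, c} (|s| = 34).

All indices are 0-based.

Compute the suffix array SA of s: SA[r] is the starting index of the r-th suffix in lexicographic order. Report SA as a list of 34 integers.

[15, 16, 18, 23, 11, 29, 1, 31, 7, 3, 33, 14, 17, 10, 28, 6, 9, 27, 5, 19, 20, 24, 21, 12, 25, 22, 0, 30, 2, 32, 13, 8, 26, 4]

rank→(start, suffix):
  0 → (15, 'aababbbcabbcbbacacb')
  1 → (16, 'ababbbcabbcbbacacb')
  2 → (18, 'abbbcabbcbbacacb')
  3 → (23, 'abbcbbacacb')
  4 → (11, 'abcbaababbbcabbcbbacacb')
  5 → (29, 'acacb')
  6 → (1, 'acacbbacbbabcbaababbbcabbcbbacacb')
  7 → (31, 'acb')
  8 → (7, 'acbbabcbaababbbcabbcbbacacb')
  9 → (3, 'acbbacbbabcbaababbbcabbcbbacacb')
  10 → (33, 'b')
  11 → (14, 'baababbbcabbcbbacacb')
  12 → (17, 'babbbcabbcbbacacb')
  13 → (10, 'babcbaababbbcabbcbbacacb')
  14 → (28, 'bacacb')
  15 → (6, 'bacbbabcbaababbbcabbcbbacacb')
  16 → (9, 'bbabcbaababbbcabbcbbacacb')
  17 → (27, 'bbacacb')
  18 → (5, 'bbacbbabcbaababbbcabbcbbacacb')
  19 → (19, 'bbbcabbcbbacacb')
  20 → (20, 'bbcabbcbbacacb')
  21 → (24, 'bbcbbacacb')
  22 → (21, 'bcabbcbbacacb')
  23 → (12, 'bcbaababbbcabbcbbacacb')
  24 → (25, 'bcbbacacb')
  25 → (22, 'cabbcbbacacb')
  26 → (0, 'cacacbbacbbabcbaababbbcabbcbbacacb')
  27 → (30, 'cacb')
  28 → (2, 'cacbbacbbabcbaababbbcabbcbbacacb')
  29 → (32, 'cb')
  30 → (13, 'cbaababbbcabbcbbacacb')
  31 → (8, 'cbbabcbaababbbcabbcbbacacb')
  32 → (26, 'cbbacacb')
  33 → (4, 'cbbacbbabcbaababbbcabbcbbacacb')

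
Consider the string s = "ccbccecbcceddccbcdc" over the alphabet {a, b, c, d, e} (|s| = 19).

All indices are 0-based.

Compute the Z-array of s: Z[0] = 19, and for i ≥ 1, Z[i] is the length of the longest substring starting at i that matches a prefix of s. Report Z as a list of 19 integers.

[19, 1, 0, 2, 1, 0, 1, 0, 2, 1, 0, 0, 0, 4, 1, 0, 1, 0, 1]

Z[0]=19
i=1: fresh scan; Z[1]=1 scan→box=[1,2)
i=2: fresh scan; Z[2]=0
i=3: fresh scan; Z[3]=2 scan→box=[3,5)
i=4: min(r-i=1, Z[1]=1)=1; Z[4]=1
i=5: fresh scan; Z[5]=0
i=6: fresh scan; Z[6]=1 scan→box=[6,7)
i=7: fresh scan; Z[7]=0
i=8: fresh scan; Z[8]=2 scan→box=[8,10)
i=9: min(r-i=1, Z[1]=1)=1; Z[9]=1
i=10: fresh scan; Z[10]=0
i=11: fresh scan; Z[11]=0
i=12: fresh scan; Z[12]=0
i=13: fresh scan; Z[13]=4 scan→box=[13,17)
i=14: min(r-i=3, Z[1]=1)=1; Z[14]=1
i=15: min(r-i=2, Z[2]=0)=0; Z[15]=0
i=16: min(r-i=1, Z[3]=2)=1; Z[16]=1
i=17: fresh scan; Z[17]=0
i=18: fresh scan; Z[18]=1 scan→box=[18,19)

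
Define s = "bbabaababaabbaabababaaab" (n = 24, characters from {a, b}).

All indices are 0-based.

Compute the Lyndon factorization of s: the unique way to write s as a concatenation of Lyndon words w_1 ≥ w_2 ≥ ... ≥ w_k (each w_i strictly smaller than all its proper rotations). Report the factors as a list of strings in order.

["b", "b", "ab", "aababaabbaababab", "aaab"]

emit factor 1: 'b' (i=0, period=1)
emit factor 2: 'b' (i=1, period=1)
emit factor 3: 'ab' (i=2, period=2)
emit factor 4: 'aababaabbaababab' (i=4, period=16)
emit factor 5: 'aaab' (i=20, period=4)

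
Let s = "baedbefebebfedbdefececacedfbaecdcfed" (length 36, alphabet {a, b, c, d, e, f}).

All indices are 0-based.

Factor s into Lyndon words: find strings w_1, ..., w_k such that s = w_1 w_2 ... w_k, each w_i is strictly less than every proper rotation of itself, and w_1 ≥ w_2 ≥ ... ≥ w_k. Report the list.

["b", "aedbefebebfedbdefecec", "acedfbaecdcfed"]

emit factor 1: 'b' (i=0, period=1)
emit factor 2: 'aedbefebebfedbdefecec' (i=1, period=21)
emit factor 3: 'acedfbaecdcfed' (i=22, period=14)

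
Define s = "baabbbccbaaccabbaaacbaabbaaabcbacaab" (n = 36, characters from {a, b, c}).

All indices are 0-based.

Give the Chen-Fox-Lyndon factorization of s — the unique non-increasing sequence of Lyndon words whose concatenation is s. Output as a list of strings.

["b", "aabbbccbaaccabb", "aaacbaabb", "aaabcbacaab"]

emit factor 1: 'b' (i=0, period=1)
emit factor 2: 'aabbbccbaaccabb' (i=1, period=15)
emit factor 3: 'aaacbaabb' (i=16, period=9)
emit factor 4: 'aaabcbacaab' (i=25, period=11)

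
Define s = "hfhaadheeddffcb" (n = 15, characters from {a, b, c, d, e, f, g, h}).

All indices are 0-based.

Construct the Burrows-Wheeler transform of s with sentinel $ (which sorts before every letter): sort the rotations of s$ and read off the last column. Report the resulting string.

bhacfedaehfdhfd$

rank  rotation          last
    0  $hfhaadheeddffcb  b
    1  aadheeddffcb$hfh  h
    2  adheeddffcb$hfha  a
    3  b$hfhaadheeddffc  c
    4  cb$hfhaadheeddff  f
    5  ddffcb$hfhaadhee  e
    6  dffcb$hfhaadheed  d
    7  dheeddffcb$hfhaa  a
    8  eddffcb$hfhaadhe  e
    9  eeddffcb$hfhaadh  h
   10  fcb$hfhaadheeddf  f
   11  ffcb$hfhaadheedd  d
   12  fhaadheeddffcb$h  h
   13  haadheeddffcb$hf  f
   14  heeddffcb$hfhaad  d
   15  hfhaadheeddffcb$  $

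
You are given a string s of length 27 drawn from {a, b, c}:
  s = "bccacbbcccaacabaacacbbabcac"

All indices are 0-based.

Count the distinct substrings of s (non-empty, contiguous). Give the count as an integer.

rank→(start, suffix):
  0 → (10, 'aacabaacacbbabcac')
  1 → (15, 'aacacbbabcac')
  2 → (13, 'abaacacbbabcac')
  3 → (22, 'abcac')
  4 → (25, 'ac')
  5 → (11, 'acabaacacbbabcac')
  6 → (16, 'acacbbabcac')
  7 → (18, 'acbbabcac')
  8 → (3, 'acbbcccaacabaacacbbabcac')
  9 → (14, 'baacacbbabcac')
  10 → (21, 'babcac')
  11 → (20, 'bbabcac')
  12 → (5, 'bbcccaacabaacacbbabcac')
  13 → (23, 'bcac')
  14 → (0, 'bccacbbcccaacabaacacbbabcac')
  15 → (6, 'bcccaacabaacacbbabcac')
  16 → (26, 'c')
  17 → (9, 'caacabaacacbbabcac')
  18 → (12, 'cabaacacbbabcac')
  19 → (24, 'cac')
  20 → (17, 'cacbbabcac')
  21 → (2, 'cacbbcccaacabaacacbbabcac')
  22 → (19, 'cbbabcac')
  23 → (4, 'cbbcccaacabaacacbbabcac')
  24 → (8, 'ccaacabaacacbbabcac')
  25 → (1, 'ccacbbcccaacabaacacbbabcac')
  26 → (7, 'cccaacabaacacbbabcac')

SA = [10, 15, 13, 22, 25, 11, 16, 18, 3, 14, 21, 20, 5, 23, 0, 6, 26, 9, 12, 24, 17, 2, 19, 4, 8, 1, 7]
rank  pair      lcp
   1  s[10:],s[15:]  4  'aaca'
   2  s[15:],s[13:]  1  'a'
   3  s[13:],s[22:]  2  'ab'
   4  s[22:],s[25:]  1  'a'
   5  s[25:],s[11:]  2  'ac'
   6  s[11:],s[16:]  3  'aca'
   7  s[16:],s[18:]  2  'ac'
   8  s[18:],s[3:]  4  'acbb'
   9  s[3:],s[14:]  0  ''
  10  s[14:],s[21:]  2  'ba'
  11  s[21:],s[20:]  1  'b'
  12  s[20:],s[5:]  2  'bb'
  13  s[5:],s[23:]  1  'b'
  14  s[23:],s[0:]  2  'bc'
  15  s[0:],s[6:]  3  'bcc'
  16  s[6:],s[26:]  0  ''
  17  s[26:],s[9:]  1  'c'
  18  s[9:],s[12:]  2  'ca'
  19  s[12:],s[24:]  2  'ca'
  20  s[24:],s[17:]  3  'cac'
  21  s[17:],s[2:]  5  'cacbb'
  22  s[2:],s[19:]  1  'c'
  23  s[19:],s[4:]  3  'cbb'
  24  s[4:],s[8:]  1  'c'
  25  s[8:],s[1:]  3  'cca'
  26  s[1:],s[7:]  2  'cc'

n(n+1)/2 = 27·28/2 = 378
Σ LCP = 0 + 4 + 1 + 2 + 1 + 2 + 3 + 2 + 4 + 0 + 2 + 1 + 2 + 1 + 2 + 3 + 0 + 1 + 2 + 2 + 3 + 5 + 1 + 3 + 1 + 3 + 2 = 53
distinct = 378 − 53 = 325

325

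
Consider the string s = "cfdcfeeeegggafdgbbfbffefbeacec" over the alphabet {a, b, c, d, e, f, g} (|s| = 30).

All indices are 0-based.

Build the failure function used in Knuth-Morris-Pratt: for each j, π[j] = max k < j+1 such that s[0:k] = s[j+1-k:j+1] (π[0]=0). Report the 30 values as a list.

[0, 0, 0, 1, 2, 0, 0, 0, 0, 0, 0, 0, 0, 0, 0, 0, 0, 0, 0, 0, 0, 0, 0, 0, 0, 0, 0, 1, 0, 1]

π[0] = 0
j=1 s[j]='f': π[1]=0 (border '')
j=2 s[j]='d': π[2]=0 (border '')
j=3 s[j]='c': π[3]=1 (border 'c')
j=4 s[j]='f': π[4]=2 (border 'cf')
j=5 s[j]='e': k: 2→0; π[5]=0 (border '')
j=6 s[j]='e': π[6]=0 (border '')
j=7 s[j]='e': π[7]=0 (border '')
j=8 s[j]='e': π[8]=0 (border '')
j=9 s[j]='g': π[9]=0 (border '')
j=10 s[j]='g': π[10]=0 (border '')
j=11 s[j]='g': π[11]=0 (border '')
j=12 s[j]='a': π[12]=0 (border '')
j=13 s[j]='f': π[13]=0 (border '')
j=14 s[j]='d': π[14]=0 (border '')
j=15 s[j]='g': π[15]=0 (border '')
j=16 s[j]='b': π[16]=0 (border '')
j=17 s[j]='b': π[17]=0 (border '')
j=18 s[j]='f': π[18]=0 (border '')
j=19 s[j]='b': π[19]=0 (border '')
j=20 s[j]='f': π[20]=0 (border '')
j=21 s[j]='f': π[21]=0 (border '')
j=22 s[j]='e': π[22]=0 (border '')
j=23 s[j]='f': π[23]=0 (border '')
j=24 s[j]='b': π[24]=0 (border '')
j=25 s[j]='e': π[25]=0 (border '')
j=26 s[j]='a': π[26]=0 (border '')
j=27 s[j]='c': π[27]=1 (border 'c')
j=28 s[j]='e': k: 1→0; π[28]=0 (border '')
j=29 s[j]='c': π[29]=1 (border 'c')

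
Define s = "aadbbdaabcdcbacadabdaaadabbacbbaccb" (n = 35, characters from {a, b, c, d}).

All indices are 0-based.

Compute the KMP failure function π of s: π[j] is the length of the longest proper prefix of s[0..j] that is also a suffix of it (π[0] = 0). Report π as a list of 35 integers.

[0, 1, 0, 0, 0, 0, 1, 2, 0, 0, 0, 0, 0, 1, 0, 1, 0, 1, 0, 0, 1, 2, 2, 3, 1, 0, 0, 1, 0, 0, 0, 1, 0, 0, 0]

π[0] = 0
j=1 s[j]='a': π[1]=1 (border 'a')
j=2 s[j]='d': k: 1→0; π[2]=0 (border '')
j=3 s[j]='b': π[3]=0 (border '')
j=4 s[j]='b': π[4]=0 (border '')
j=5 s[j]='d': π[5]=0 (border '')
j=6 s[j]='a': π[6]=1 (border 'a')
j=7 s[j]='a': π[7]=2 (border 'aa')
j=8 s[j]='b': k: 2→1→0; π[8]=0 (border '')
j=9 s[j]='c': π[9]=0 (border '')
j=10 s[j]='d': π[10]=0 (border '')
j=11 s[j]='c': π[11]=0 (border '')
j=12 s[j]='b': π[12]=0 (border '')
j=13 s[j]='a': π[13]=1 (border 'a')
j=14 s[j]='c': k: 1→0; π[14]=0 (border '')
j=15 s[j]='a': π[15]=1 (border 'a')
j=16 s[j]='d': k: 1→0; π[16]=0 (border '')
j=17 s[j]='a': π[17]=1 (border 'a')
j=18 s[j]='b': k: 1→0; π[18]=0 (border '')
j=19 s[j]='d': π[19]=0 (border '')
j=20 s[j]='a': π[20]=1 (border 'a')
j=21 s[j]='a': π[21]=2 (border 'aa')
j=22 s[j]='a': k: 2→1; π[22]=2 (border 'aa')
j=23 s[j]='d': π[23]=3 (border 'aad')
j=24 s[j]='a': k: 3→0; π[24]=1 (border 'a')
j=25 s[j]='b': k: 1→0; π[25]=0 (border '')
j=26 s[j]='b': π[26]=0 (border '')
j=27 s[j]='a': π[27]=1 (border 'a')
j=28 s[j]='c': k: 1→0; π[28]=0 (border '')
j=29 s[j]='b': π[29]=0 (border '')
j=30 s[j]='b': π[30]=0 (border '')
j=31 s[j]='a': π[31]=1 (border 'a')
j=32 s[j]='c': k: 1→0; π[32]=0 (border '')
j=33 s[j]='c': π[33]=0 (border '')
j=34 s[j]='b': π[34]=0 (border '')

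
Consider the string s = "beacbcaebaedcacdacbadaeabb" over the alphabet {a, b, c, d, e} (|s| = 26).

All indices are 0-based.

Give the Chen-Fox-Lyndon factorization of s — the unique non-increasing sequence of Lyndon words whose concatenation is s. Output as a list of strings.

emit factor 1: 'be' (i=0, period=2)
emit factor 2: 'acbcaebaedcacd' (i=2, period=14)
emit factor 3: 'acbadae' (i=16, period=7)
emit factor 4: 'abb' (i=23, period=3)

["be", "acbcaebaedcacd", "acbadae", "abb"]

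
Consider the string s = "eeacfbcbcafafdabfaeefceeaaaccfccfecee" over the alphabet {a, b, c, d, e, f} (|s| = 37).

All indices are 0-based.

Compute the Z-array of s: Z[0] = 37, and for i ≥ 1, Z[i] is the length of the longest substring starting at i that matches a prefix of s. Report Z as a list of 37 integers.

Z[0]=37
i=1: fresh scan; Z[1]=1 extend→box=[1,2)
i=2: fresh scan; Z[2]=0
i=3: fresh scan; Z[3]=0
i=4: fresh scan; Z[4]=0
i=5: fresh scan; Z[5]=0
i=6: fresh scan; Z[6]=0
i=7: fresh scan; Z[7]=0
i=8: fresh scan; Z[8]=0
i=9: fresh scan; Z[9]=0
i=10: fresh scan; Z[10]=0
i=11: fresh scan; Z[11]=0
i=12: fresh scan; Z[12]=0
i=13: fresh scan; Z[13]=0
i=14: fresh scan; Z[14]=0
i=15: fresh scan; Z[15]=0
i=16: fresh scan; Z[16]=0
i=17: fresh scan; Z[17]=0
i=18: fresh scan; Z[18]=2 extend→box=[18,20)
i=19: min(r-i=1, Z[1]=1)=1; Z[19]=1
i=20: fresh scan; Z[20]=0
i=21: fresh scan; Z[21]=0
i=22: fresh scan; Z[22]=3 extend→box=[22,25)
i=23: min(r-i=2, Z[1]=1)=1; Z[23]=1
i=24: min(r-i=1, Z[2]=0)=0; Z[24]=0
i=25: fresh scan; Z[25]=0
i=26: fresh scan; Z[26]=0
i=27: fresh scan; Z[27]=0
i=28: fresh scan; Z[28]=0
i=29: fresh scan; Z[29]=0
i=30: fresh scan; Z[30]=0
i=31: fresh scan; Z[31]=0
i=32: fresh scan; Z[32]=0
i=33: fresh scan; Z[33]=1 extend→box=[33,34)
i=34: fresh scan; Z[34]=0
i=35: fresh scan; Z[35]=2 extend→box=[35,37)
i=36: min(r-i=1, Z[1]=1)=1; Z[36]=1

[37, 1, 0, 0, 0, 0, 0, 0, 0, 0, 0, 0, 0, 0, 0, 0, 0, 0, 2, 1, 0, 0, 3, 1, 0, 0, 0, 0, 0, 0, 0, 0, 0, 1, 0, 2, 1]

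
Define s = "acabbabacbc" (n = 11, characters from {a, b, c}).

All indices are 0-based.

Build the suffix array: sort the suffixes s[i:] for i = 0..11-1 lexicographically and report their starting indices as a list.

[5, 2, 0, 7, 4, 6, 3, 9, 10, 1, 8]

sorted suffixes:
  #0 SA[0]=5  'abacbc'
  #1 SA[1]=2  'abbabacbc'
  #2 SA[2]=0  'acabbabacbc'
  #3 SA[3]=7  'acbc'
  #4 SA[4]=4  'babacbc'
  #5 SA[5]=6  'bacbc'
  #6 SA[6]=3  'bbabacbc'
  #7 SA[7]=9  'bc'
  #8 SA[8]=10  'c'
  #9 SA[9]=1  'cabbabacbc'
  #10 SA[10]=8  'cbc'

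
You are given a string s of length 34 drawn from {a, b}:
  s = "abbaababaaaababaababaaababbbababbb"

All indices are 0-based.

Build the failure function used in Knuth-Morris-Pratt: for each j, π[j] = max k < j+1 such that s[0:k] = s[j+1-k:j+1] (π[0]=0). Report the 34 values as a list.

[0, 0, 0, 1, 1, 2, 1, 2, 1, 1, 1, 1, 2, 1, 2, 1, 1, 2, 1, 2, 1, 1, 1, 2, 1, 2, 3, 0, 1, 2, 1, 2, 3, 0]

π[0] = 0
j=1 s[j]='b': π[1]=0 (border '')
j=2 s[j]='b': π[2]=0 (border '')
j=3 s[j]='a': π[3]=1 (border 'a')
j=4 s[j]='a': k: 1→0; π[4]=1 (border 'a')
j=5 s[j]='b': π[5]=2 (border 'ab')
j=6 s[j]='a': k: 2→0; π[6]=1 (border 'a')
j=7 s[j]='b': π[7]=2 (border 'ab')
j=8 s[j]='a': k: 2→0; π[8]=1 (border 'a')
j=9 s[j]='a': k: 1→0; π[9]=1 (border 'a')
j=10 s[j]='a': k: 1→0; π[10]=1 (border 'a')
j=11 s[j]='a': k: 1→0; π[11]=1 (border 'a')
j=12 s[j]='b': π[12]=2 (border 'ab')
j=13 s[j]='a': k: 2→0; π[13]=1 (border 'a')
j=14 s[j]='b': π[14]=2 (border 'ab')
j=15 s[j]='a': k: 2→0; π[15]=1 (border 'a')
j=16 s[j]='a': k: 1→0; π[16]=1 (border 'a')
j=17 s[j]='b': π[17]=2 (border 'ab')
j=18 s[j]='a': k: 2→0; π[18]=1 (border 'a')
j=19 s[j]='b': π[19]=2 (border 'ab')
j=20 s[j]='a': k: 2→0; π[20]=1 (border 'a')
j=21 s[j]='a': k: 1→0; π[21]=1 (border 'a')
j=22 s[j]='a': k: 1→0; π[22]=1 (border 'a')
j=23 s[j]='b': π[23]=2 (border 'ab')
j=24 s[j]='a': k: 2→0; π[24]=1 (border 'a')
j=25 s[j]='b': π[25]=2 (border 'ab')
j=26 s[j]='b': π[26]=3 (border 'abb')
j=27 s[j]='b': k: 3→0; π[27]=0 (border '')
j=28 s[j]='a': π[28]=1 (border 'a')
j=29 s[j]='b': π[29]=2 (border 'ab')
j=30 s[j]='a': k: 2→0; π[30]=1 (border 'a')
j=31 s[j]='b': π[31]=2 (border 'ab')
j=32 s[j]='b': π[32]=3 (border 'abb')
j=33 s[j]='b': k: 3→0; π[33]=0 (border '')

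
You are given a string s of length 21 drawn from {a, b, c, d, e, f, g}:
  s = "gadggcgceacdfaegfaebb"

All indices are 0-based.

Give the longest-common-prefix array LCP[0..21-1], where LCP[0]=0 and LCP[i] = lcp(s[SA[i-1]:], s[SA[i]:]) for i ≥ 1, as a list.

rank | idx | suffix
   0 |   9 | acdfaegfaebb
   1 |   1 | adggcgceacdfaegfaebb
   2 |  17 | aebb
   3 |  13 | aegfaebb
   4 |  20 | b
   5 |  19 | bb
   6 |  10 | cdfaegfaebb
   7 |   7 | ceacdfaegfaebb
   8 |   5 | cgceacdfaegfaebb
   9 |  11 | dfaegfaebb
  10 |   2 | dggcgceacdfaegfaebb
  11 |   8 | eacdfaegfaebb
  12 |  18 | ebb
  13 |  14 | egfaebb
  14 |  16 | faebb
  15 |  12 | faegfaebb
  16 |   0 | gadggcgceacdfaegfaebb
  17 |   6 | gceacdfaegfaebb
  18 |   4 | gcgceacdfaegfaebb
  19 |  15 | gfaebb
  20 |   3 | ggcgceacdfaegfaebb

SA = [9, 1, 17, 13, 20, 19, 10, 7, 5, 11, 2, 8, 18, 14, 16, 12, 0, 6, 4, 15, 3]
i: (SA[i-1],SA[i]) lcp shared
  1: (9,1) 1 'a'
  2: (1,17) 1 'a'
  3: (17,13) 2 'ae'
  4: (13,20) 0 ''
  5: (20,19) 1 'b'
  6: (19,10) 0 ''
  7: (10,7) 1 'c'
  8: (7,5) 1 'c'
  9: (5,11) 0 ''
  10: (11,2) 1 'd'
  11: (2,8) 0 ''
  12: (8,18) 1 'e'
  13: (18,14) 1 'e'
  14: (14,16) 0 ''
  15: (16,12) 3 'fae'
  16: (12,0) 0 ''
  17: (0,6) 1 'g'
  18: (6,4) 2 'gc'
  19: (4,15) 1 'g'
  20: (15,3) 1 'g'

[0, 1, 1, 2, 0, 1, 0, 1, 1, 0, 1, 0, 1, 1, 0, 3, 0, 1, 2, 1, 1]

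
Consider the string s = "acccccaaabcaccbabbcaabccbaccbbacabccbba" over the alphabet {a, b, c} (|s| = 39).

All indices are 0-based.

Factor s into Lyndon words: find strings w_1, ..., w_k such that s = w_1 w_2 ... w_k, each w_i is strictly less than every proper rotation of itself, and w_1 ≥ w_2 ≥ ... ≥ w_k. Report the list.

emit factor 1: 'accccc' (i=0, period=6)
emit factor 2: 'aaabcaccbabbcaabccbaccbbacabccbb' (i=6, period=32)
emit factor 3: 'a' (i=38, period=1)

["accccc", "aaabcaccbabbcaabccbaccbbacabccbb", "a"]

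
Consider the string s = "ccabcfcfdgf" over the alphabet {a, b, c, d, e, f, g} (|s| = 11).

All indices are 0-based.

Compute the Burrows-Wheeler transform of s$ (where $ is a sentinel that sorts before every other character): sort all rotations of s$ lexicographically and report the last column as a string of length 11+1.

rank  rotation      last
    0  $ccabcfcfdgf  f
    1  abcfcfdgf$cc  c
    2  bcfcfdgf$cca  a
    3  cabcfcfdgf$c  c
    4  ccabcfcfdgf$  $
    5  cfcfdgf$ccab  b
    6  cfdgf$ccabcf  f
    7  dgf$ccabcfcf  f
    8  f$ccabcfcfdg  g
    9  fcfdgf$ccabc  c
   10  fdgf$ccabcfc  c
   11  gf$ccabcfcfd  d

fcac$bffgccd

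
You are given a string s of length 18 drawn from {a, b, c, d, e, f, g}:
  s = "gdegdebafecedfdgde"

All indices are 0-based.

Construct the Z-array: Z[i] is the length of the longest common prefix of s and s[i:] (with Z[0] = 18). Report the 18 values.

Z[0]=18
i=1: i≥r, start 0; Z[1]=0
i=2: i≥r, start 0; Z[2]=0
i=3: i≥r, start 0; Z[3]=3 extend→box=[3,6)
i=4: min(r-i=2, Z[1]=0)=0; Z[4]=0
i=5: min(r-i=1, Z[2]=0)=0; Z[5]=0
i=6: i≥r, start 0; Z[6]=0
i=7: i≥r, start 0; Z[7]=0
i=8: i≥r, start 0; Z[8]=0
i=9: i≥r, start 0; Z[9]=0
i=10: i≥r, start 0; Z[10]=0
i=11: i≥r, start 0; Z[11]=0
i=12: i≥r, start 0; Z[12]=0
i=13: i≥r, start 0; Z[13]=0
i=14: i≥r, start 0; Z[14]=0
i=15: i≥r, start 0; Z[15]=3 extend→box=[15,18)
i=16: min(r-i=2, Z[1]=0)=0; Z[16]=0
i=17: min(r-i=1, Z[2]=0)=0; Z[17]=0

[18, 0, 0, 3, 0, 0, 0, 0, 0, 0, 0, 0, 0, 0, 0, 3, 0, 0]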